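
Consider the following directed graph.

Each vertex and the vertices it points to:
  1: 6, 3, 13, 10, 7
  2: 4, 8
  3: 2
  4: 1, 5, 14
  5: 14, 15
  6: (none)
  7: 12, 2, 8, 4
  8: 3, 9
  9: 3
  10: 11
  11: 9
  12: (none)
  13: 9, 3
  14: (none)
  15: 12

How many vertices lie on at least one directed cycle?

A vertex is on a directed cycle iff it belongs to a strongly connected component of size ≥ 2 (or has a self-loop).
The vertices on cycles are {1, 2, 3, 4, 7, 8, 9, 10, 11, 13} — 10 in total.

10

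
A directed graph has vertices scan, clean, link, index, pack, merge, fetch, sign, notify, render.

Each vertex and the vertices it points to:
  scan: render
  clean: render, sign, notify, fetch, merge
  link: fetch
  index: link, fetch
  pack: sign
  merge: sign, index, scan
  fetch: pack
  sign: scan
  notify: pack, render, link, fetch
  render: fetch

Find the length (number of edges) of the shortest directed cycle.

5

For each vertex v, BFS finds the shortest path from v back to v.
The shortest such closed walk is pack → sign → scan → render → fetch → pack, length 5.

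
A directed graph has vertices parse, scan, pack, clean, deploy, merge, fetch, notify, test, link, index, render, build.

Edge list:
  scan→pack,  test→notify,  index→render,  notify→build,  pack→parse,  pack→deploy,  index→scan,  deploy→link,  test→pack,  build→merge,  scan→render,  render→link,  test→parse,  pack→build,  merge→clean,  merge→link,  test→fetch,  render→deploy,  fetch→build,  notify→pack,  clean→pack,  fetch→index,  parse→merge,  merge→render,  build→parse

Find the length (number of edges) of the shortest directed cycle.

4

For each vertex v, BFS finds the shortest path from v back to v.
The shortest such closed walk is parse → merge → clean → pack → parse, length 4.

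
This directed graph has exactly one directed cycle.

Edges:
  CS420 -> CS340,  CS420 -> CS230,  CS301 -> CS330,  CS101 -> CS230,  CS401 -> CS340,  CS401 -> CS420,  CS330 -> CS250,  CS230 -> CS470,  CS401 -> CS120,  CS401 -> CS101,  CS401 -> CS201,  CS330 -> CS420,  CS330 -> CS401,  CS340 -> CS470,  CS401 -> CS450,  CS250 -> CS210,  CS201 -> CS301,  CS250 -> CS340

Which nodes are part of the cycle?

CS201, CS301, CS330, CS401

DFS with gray/black marking from CS330:
CS330 gray
  CS250 gray
    CS210 gray
    CS210 black
    CS340 gray
      CS470 gray
      CS470 black
    CS340 black
  CS250 black
  CS420 gray
    CS230 gray
      CS230→CS470: CS470 black — skip
    CS230 black
    CS420→CS340: CS340 black — skip
  CS420 black
  CS401 gray
    CS401→CS420: CS420 black — skip
    CS401→CS340: CS340 black — skip
    CS450 gray
    CS450 black
    CS120 gray
    CS120 black
    CS101 gray
      CS101→CS230: CS230 black — skip
    CS101 black
    CS201 gray
      CS301 gray
        CS301→CS330: CS330 is gray → back edge
Back edge closes the cycle CS330 → CS401 → CS201 → CS301 → CS330; its vertices are {CS201, CS301, CS330, CS401}.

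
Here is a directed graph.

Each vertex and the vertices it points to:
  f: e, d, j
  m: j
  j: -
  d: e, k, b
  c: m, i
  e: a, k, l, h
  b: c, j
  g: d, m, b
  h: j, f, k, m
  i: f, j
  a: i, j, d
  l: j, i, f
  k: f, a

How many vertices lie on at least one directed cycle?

10

A vertex is on a directed cycle iff it belongs to a strongly connected component of size ≥ 2 (or has a self-loop).
The vertices on cycles are {a, b, c, d, e, f, h, i, k, l} — 10 in total.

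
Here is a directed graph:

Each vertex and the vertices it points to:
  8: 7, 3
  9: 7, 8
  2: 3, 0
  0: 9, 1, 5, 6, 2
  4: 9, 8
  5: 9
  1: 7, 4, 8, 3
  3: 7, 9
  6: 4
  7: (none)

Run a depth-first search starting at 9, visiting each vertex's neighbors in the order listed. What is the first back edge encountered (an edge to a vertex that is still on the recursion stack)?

3->9

DFS from 9 (visiting each vertex's neighbors in the order listed); mark gray on enter, black on exit:
9 gray
  7 gray
  7 black
  8 gray
    8→7: 7 black — skip
    3 gray
      3→7: 7 black — skip
      3→9: 9 is gray → back edge
First back edge: 3 → 9.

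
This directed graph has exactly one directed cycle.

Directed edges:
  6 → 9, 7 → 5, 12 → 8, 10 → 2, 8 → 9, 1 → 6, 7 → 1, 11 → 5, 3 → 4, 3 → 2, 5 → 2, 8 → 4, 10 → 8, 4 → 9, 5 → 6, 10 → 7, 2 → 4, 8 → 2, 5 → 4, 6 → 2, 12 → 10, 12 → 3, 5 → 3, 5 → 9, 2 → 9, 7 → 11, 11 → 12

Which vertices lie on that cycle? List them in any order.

DFS with gray/black marking from 10:
10 gray
  2 gray
    4 gray
      9 gray
      9 black
    4 black
    2→9: 9 black — skip
  2 black
  7 gray
    1 gray
      6 gray
        6→9: 9 black — skip
        6→2: 2 black — skip
      6 black
    1 black
    11 gray
      12 gray
        3 gray
          3→4: 4 black — skip
          3→2: 2 black — skip
        3 black
        8 gray
          8→4: 4 black — skip
          8→9: 9 black — skip
          8→2: 2 black — skip
        8 black
        12→10: 10 is gray → back edge
Back edge closes the cycle 10 → 7 → 11 → 12 → 10; its vertices are {7, 10, 11, 12}.

7, 10, 11, 12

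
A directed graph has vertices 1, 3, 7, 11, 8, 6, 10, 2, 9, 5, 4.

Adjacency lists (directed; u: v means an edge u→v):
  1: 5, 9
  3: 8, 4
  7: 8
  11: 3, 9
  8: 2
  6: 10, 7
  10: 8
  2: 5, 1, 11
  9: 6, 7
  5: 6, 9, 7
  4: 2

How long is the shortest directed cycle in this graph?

4

For each vertex v, BFS finds the shortest path from v back to v.
The shortest such closed walk is 2 → 5 → 7 → 8 → 2, length 4.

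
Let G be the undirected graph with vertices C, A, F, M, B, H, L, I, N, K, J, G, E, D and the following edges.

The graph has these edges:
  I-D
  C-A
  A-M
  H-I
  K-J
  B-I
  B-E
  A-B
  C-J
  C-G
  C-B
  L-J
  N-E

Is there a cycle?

Yes

DFS, tracking each vertex's parent; an edge to a visited non-parent vertex closes a cycle.
Start from E:
visit E (parent –)
  visit N (parent E)
    N–E: parent, skip
  visit B (parent E)
    visit C (parent B)
      visit J (parent C)
        visit K (parent J)
          K–J: parent, skip
        visit L (parent J)
          L–J: parent, skip
        J–C: parent, skip
      visit G (parent C)
        G–C: parent, skip
      visit A (parent C)
        visit M (parent A)
          M–A: parent, skip
        A–C: parent, skip
        A–B: B visited and ≠ parent → cycle
Cycle: B – C – A – B.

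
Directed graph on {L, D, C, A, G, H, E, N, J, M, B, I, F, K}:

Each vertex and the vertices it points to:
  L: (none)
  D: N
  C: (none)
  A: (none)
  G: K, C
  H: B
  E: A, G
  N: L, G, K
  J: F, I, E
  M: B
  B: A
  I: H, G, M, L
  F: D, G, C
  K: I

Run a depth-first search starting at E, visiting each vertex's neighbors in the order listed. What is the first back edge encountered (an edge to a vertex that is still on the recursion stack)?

DFS from E (visiting each vertex's neighbors in the order listed); mark gray on enter, black on exit:
E gray
  A gray
  A black
  G gray
    K gray
      I gray
        H gray
          B gray
            B→A: A black — skip
          B black
        H black
        I→G: G is gray → back edge
First back edge: I → G.

I->G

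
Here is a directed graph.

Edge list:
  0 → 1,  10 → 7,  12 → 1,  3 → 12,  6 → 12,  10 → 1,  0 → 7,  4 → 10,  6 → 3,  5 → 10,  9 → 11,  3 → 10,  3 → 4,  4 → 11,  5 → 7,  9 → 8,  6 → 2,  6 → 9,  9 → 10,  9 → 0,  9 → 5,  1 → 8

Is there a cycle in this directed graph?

DFS with white/gray/black marking, starting from 2:
2 gray
2 black
4 gray
  11 gray
  11 black
  10 gray
    7 gray
    7 black
    1 gray
      8 gray
      8 black
    1 black
  10 black
4 black
5 gray
  5→10: 10 black — skip
  5→7: 7 black — skip
5 black
9 gray
  9→10: 10 black — skip
  9→5: 5 black — skip
  9→11: 11 black — skip
  9→8: 8 black — skip
  0 gray
    0→1: 1 black — skip
    0→7: 7 black — skip
  0 black
9 black
6 gray
  12 gray
    12→1: 1 black — skip
  12 black
  6→2: 2 black — skip
  6→9: 9 black — skip
  3 gray
    3→10: 10 black — skip
    3→4: 4 black — skip
    3→12: 12 black — skip
  3 black
6 black
Every edge goes to a white or black vertex — no back edge, so the graph is acyclic.

No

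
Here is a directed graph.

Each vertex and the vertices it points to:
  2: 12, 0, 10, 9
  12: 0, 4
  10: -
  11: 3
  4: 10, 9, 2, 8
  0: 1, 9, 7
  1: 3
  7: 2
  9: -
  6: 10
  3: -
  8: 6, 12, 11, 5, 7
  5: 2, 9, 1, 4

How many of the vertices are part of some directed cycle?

A vertex is on a directed cycle iff it belongs to a strongly connected component of size ≥ 2 (or has a self-loop).
The vertices on cycles are {0, 2, 4, 5, 7, 8, 12} — 7 in total.

7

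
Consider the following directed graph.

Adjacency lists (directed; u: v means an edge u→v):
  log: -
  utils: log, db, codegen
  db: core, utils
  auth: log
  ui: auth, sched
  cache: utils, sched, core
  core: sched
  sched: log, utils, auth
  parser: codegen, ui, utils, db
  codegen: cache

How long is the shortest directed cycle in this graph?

For each vertex v, BFS finds the shortest path from v back to v.
The shortest such closed walk is utils → db → utils, length 2.

2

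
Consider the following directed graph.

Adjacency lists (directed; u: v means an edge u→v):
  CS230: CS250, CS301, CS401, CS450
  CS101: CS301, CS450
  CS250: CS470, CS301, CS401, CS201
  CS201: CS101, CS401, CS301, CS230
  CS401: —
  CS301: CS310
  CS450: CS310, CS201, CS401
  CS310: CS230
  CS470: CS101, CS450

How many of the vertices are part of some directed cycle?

A vertex is on a directed cycle iff it belongs to a strongly connected component of size ≥ 2 (or has a self-loop).
The vertices on cycles are {CS101, CS201, CS230, CS250, CS301, CS310, CS450, CS470} — 8 in total.

8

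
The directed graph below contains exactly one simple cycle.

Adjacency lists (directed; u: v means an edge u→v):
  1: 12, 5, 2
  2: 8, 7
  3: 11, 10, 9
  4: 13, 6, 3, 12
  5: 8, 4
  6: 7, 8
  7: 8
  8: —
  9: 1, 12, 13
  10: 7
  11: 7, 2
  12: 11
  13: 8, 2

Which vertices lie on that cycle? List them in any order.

1, 3, 4, 5, 9

DFS with gray/black marking from 4:
4 gray
  13 gray
    8 gray
    8 black
    2 gray
      2→8: 8 black — skip
      7 gray
        7→8: 8 black — skip
      7 black
    2 black
  13 black
  6 gray
    6→7: 7 black — skip
    6→8: 8 black — skip
  6 black
  3 gray
    11 gray
      11→7: 7 black — skip
      11→2: 2 black — skip
    11 black
    10 gray
      10→7: 7 black — skip
    10 black
    9 gray
      1 gray
        12 gray
          12→11: 11 black — skip
        12 black
        5 gray
          5→8: 8 black — skip
          5→4: 4 is gray → back edge
Back edge closes the cycle 4 → 3 → 9 → 1 → 5 → 4; its vertices are {1, 3, 4, 5, 9}.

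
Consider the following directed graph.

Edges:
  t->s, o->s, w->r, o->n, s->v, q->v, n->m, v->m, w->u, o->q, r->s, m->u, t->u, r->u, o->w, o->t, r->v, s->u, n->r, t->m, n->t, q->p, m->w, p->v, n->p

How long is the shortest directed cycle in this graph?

4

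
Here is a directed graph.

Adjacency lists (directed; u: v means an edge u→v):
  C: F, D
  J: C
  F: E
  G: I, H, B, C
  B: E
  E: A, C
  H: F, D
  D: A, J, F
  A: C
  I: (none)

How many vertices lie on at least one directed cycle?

A vertex is on a directed cycle iff it belongs to a strongly connected component of size ≥ 2 (or has a self-loop).
The vertices on cycles are {A, C, D, E, F, J} — 6 in total.

6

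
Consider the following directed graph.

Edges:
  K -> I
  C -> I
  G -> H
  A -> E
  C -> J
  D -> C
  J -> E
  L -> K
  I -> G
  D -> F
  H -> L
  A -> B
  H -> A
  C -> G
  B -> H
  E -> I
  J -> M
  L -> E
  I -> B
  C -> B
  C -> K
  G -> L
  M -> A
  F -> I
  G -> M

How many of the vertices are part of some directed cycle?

A vertex is on a directed cycle iff it belongs to a strongly connected component of size ≥ 2 (or has a self-loop).
The vertices on cycles are {A, B, E, G, H, I, K, L, M} — 9 in total.

9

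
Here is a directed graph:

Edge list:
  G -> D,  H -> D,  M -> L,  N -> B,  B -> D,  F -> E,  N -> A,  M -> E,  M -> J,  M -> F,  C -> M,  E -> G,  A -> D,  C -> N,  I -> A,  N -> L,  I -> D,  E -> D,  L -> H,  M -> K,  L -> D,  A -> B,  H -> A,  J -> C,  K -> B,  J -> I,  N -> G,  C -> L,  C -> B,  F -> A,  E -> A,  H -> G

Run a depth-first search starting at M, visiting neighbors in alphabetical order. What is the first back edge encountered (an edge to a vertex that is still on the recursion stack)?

DFS from M (visiting neighbors in alphabetical order); mark gray on enter, black on exit:
M gray
  E gray
    A gray
      B gray
        D gray
        D black
      B black
      A→D: D black — skip
    A black
    E→D: D black — skip
    G gray
      G→D: D black — skip
    G black
  E black
  F gray
    F→A: A black — skip
    F→E: E black — skip
  F black
  J gray
    C gray
      C→B: B black — skip
      L gray
        L→D: D black — skip
        H gray
          H→A: A black — skip
          H→D: D black — skip
          H→G: G black — skip
        H black
      L black
      C→M: M is gray → back edge
First back edge: C → M.

C->M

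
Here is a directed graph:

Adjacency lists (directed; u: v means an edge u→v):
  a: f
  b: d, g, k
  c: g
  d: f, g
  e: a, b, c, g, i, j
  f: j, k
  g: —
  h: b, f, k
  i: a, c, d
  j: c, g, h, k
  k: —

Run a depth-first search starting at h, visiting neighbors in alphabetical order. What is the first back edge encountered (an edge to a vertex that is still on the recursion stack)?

DFS from h (visiting neighbors in alphabetical order); mark gray on enter, black on exit:
h gray
  b gray
    d gray
      f gray
        j gray
          c gray
            g gray
            g black
          c black
          j→g: g black — skip
          j→h: h is gray → back edge
First back edge: j → h.

j→h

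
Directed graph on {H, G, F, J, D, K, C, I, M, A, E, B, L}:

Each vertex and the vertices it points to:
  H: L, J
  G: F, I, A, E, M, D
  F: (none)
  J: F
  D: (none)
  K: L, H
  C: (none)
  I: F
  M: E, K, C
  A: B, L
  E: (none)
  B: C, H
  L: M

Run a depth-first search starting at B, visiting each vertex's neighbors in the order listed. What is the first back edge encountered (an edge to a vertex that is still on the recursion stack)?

DFS from B (visiting each vertex's neighbors in the order listed); mark gray on enter, black on exit:
B gray
  C gray
  C black
  H gray
    L gray
      M gray
        E gray
        E black
        K gray
          K→L: L is gray → back edge
First back edge: K → L.

K->L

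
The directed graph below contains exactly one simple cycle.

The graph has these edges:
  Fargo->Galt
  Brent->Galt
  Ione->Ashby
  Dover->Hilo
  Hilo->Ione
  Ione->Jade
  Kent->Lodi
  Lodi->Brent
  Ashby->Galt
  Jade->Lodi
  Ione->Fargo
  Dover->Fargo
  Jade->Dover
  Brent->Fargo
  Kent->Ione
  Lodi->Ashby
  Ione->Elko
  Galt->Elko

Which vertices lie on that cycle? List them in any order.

DFS with gray/black marking from Ione:
Ione gray
  Jade gray
    Dover gray
      Fargo gray
        Galt gray
          Elko gray
          Elko black
        Galt black
      Fargo black
      Hilo gray
        Hilo→Ione: Ione is gray → back edge
Back edge closes the cycle Ione → Jade → Dover → Hilo → Ione; its vertices are {Hilo, Ione, Jade, Dover}.

Hilo, Ione, Jade, Dover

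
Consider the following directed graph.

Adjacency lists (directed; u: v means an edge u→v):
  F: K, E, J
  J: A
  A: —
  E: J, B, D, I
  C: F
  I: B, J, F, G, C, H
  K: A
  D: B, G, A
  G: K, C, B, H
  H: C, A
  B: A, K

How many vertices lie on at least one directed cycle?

7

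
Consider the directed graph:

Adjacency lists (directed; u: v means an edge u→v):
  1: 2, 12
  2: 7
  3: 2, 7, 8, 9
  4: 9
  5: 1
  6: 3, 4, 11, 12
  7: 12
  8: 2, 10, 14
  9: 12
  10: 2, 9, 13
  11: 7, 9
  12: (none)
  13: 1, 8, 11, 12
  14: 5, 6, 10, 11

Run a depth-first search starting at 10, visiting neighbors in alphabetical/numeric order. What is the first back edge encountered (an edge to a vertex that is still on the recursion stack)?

8->10

DFS from 10 (visiting neighbors in alphabetical/numeric order); mark gray on enter, black on exit:
10 gray
  2 gray
    7 gray
      12 gray
      12 black
    7 black
  2 black
  9 gray
    9→12: 12 black — skip
  9 black
  13 gray
    1 gray
      1→2: 2 black — skip
      1→12: 12 black — skip
    1 black
    8 gray
      8→2: 2 black — skip
      8→10: 10 is gray → back edge
First back edge: 8 → 10.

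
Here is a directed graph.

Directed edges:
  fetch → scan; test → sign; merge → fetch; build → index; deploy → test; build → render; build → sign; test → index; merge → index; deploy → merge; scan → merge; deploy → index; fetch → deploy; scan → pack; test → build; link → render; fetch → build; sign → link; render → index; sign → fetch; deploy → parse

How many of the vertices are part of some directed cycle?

A vertex is on a directed cycle iff it belongs to a strongly connected component of size ≥ 2 (or has a self-loop).
The vertices on cycles are {scan, sign, test, build, fetch, merge, deploy} — 7 in total.

7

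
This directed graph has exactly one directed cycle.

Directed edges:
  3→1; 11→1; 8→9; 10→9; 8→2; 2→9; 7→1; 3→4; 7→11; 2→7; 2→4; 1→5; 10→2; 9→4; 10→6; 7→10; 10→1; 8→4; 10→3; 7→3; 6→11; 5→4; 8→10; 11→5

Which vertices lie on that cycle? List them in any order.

DFS with gray/black marking from 2:
2 gray
  4 gray
  4 black
  9 gray
    9→4: 4 black — skip
  9 black
  7 gray
    1 gray
      5 gray
        5→4: 4 black — skip
      5 black
    1 black
    11 gray
      11→5: 5 black — skip
      11→1: 1 black — skip
    11 black
    3 gray
      3→4: 4 black — skip
      3→1: 1 black — skip
    3 black
    10 gray
      6 gray
        6→11: 11 black — skip
      6 black
      10→2: 2 is gray → back edge
Back edge closes the cycle 2 → 7 → 10 → 2; its vertices are {2, 7, 10}.

2, 7, 10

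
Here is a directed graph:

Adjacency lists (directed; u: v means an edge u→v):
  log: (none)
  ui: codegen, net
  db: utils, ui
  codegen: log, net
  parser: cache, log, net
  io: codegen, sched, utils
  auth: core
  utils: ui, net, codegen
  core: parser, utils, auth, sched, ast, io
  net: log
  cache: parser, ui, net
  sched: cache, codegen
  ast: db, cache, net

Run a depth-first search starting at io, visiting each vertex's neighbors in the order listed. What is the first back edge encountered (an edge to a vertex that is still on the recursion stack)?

parser->cache

DFS from io (visiting each vertex's neighbors in the order listed); mark gray on enter, black on exit:
io gray
  codegen gray
    log gray
    log black
    net gray
      net→log: log black — skip
    net black
  codegen black
  sched gray
    cache gray
      parser gray
        parser→cache: cache is gray → back edge
First back edge: parser → cache.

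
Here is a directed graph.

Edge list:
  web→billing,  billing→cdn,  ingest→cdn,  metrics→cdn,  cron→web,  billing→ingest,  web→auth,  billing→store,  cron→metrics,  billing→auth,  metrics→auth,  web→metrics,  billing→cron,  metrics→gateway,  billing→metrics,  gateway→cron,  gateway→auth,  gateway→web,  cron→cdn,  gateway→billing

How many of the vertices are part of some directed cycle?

5

A vertex is on a directed cycle iff it belongs to a strongly connected component of size ≥ 2 (or has a self-loop).
The vertices on cycles are {web, cron, billing, gateway, metrics} — 5 in total.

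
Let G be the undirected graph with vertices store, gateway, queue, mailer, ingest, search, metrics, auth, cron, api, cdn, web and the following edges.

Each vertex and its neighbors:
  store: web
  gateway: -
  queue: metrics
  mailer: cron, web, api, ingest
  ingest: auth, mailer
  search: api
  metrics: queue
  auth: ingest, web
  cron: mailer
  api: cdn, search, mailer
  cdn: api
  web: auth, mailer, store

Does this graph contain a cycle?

DFS, tracking each vertex's parent; an edge to a visited non-parent vertex closes a cycle.
Start from ingest:
visit ingest (parent –)
  visit auth (parent ingest)
    auth–ingest: parent, skip
    visit web (parent auth)
      web–auth: parent, skip
      visit mailer (parent web)
        visit cron (parent mailer)
          cron–mailer: parent, skip
        mailer–web: parent, skip
        visit api (parent mailer)
          visit cdn (parent api)
            cdn–api: parent, skip
          visit search (parent api)
            search–api: parent, skip
          api–mailer: parent, skip
        mailer–ingest: ingest visited and ≠ parent → cycle
Cycle: ingest – auth – web – mailer – ingest.

Yes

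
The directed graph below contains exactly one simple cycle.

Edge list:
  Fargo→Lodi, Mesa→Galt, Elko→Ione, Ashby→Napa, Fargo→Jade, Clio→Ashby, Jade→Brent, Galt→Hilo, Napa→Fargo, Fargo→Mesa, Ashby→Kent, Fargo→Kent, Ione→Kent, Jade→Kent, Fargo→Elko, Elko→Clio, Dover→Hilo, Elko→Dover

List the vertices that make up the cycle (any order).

DFS with gray/black marking from Fargo:
Fargo gray
  Jade gray
    Brent gray
    Brent black
    Kent gray
    Kent black
  Jade black
  Elko gray
    Dover gray
      Hilo gray
      Hilo black
    Dover black
    Clio gray
      Ashby gray
        Ashby→Kent: Kent black — skip
        Napa gray
          Napa→Fargo: Fargo is gray → back edge
Back edge closes the cycle Fargo → Elko → Clio → Ashby → Napa → Fargo; its vertices are {Clio, Elko, Napa, Ashby, Fargo}.

Clio, Elko, Napa, Ashby, Fargo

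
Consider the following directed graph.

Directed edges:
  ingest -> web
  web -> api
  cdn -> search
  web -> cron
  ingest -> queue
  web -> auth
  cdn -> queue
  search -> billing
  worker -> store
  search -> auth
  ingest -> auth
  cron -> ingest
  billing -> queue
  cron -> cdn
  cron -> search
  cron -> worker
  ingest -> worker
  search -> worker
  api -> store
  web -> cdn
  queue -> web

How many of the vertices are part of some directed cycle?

7

A vertex is on a directed cycle iff it belongs to a strongly connected component of size ≥ 2 (or has a self-loop).
The vertices on cycles are {cdn, web, cron, queue, ingest, search, billing} — 7 in total.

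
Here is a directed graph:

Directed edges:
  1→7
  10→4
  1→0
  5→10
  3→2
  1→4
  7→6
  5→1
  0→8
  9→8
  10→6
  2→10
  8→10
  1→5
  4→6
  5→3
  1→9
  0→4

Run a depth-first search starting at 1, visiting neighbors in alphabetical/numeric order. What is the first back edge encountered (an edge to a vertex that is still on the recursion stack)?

5→1

DFS from 1 (visiting neighbors in alphabetical/numeric order); mark gray on enter, black on exit:
1 gray
  0 gray
    4 gray
      6 gray
      6 black
    4 black
    8 gray
      10 gray
        10→4: 4 black — skip
        10→6: 6 black — skip
      10 black
    8 black
  0 black
  1→4: 4 black — skip
  5 gray
    5→1: 1 is gray → back edge
First back edge: 5 → 1.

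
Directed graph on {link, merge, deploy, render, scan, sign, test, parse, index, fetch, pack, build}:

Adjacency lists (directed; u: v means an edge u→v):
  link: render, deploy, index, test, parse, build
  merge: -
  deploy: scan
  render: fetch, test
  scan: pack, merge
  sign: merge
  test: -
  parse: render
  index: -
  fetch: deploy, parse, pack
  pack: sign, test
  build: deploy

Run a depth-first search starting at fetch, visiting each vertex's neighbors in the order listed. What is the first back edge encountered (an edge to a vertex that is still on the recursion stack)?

DFS from fetch (visiting each vertex's neighbors in the order listed); mark gray on enter, black on exit:
fetch gray
  deploy gray
    scan gray
      pack gray
        sign gray
          merge gray
          merge black
        sign black
        test gray
        test black
      pack black
      scan→merge: merge black — skip
    scan black
  deploy black
  parse gray
    render gray
      render→fetch: fetch is gray → back edge
First back edge: render → fetch.

render->fetch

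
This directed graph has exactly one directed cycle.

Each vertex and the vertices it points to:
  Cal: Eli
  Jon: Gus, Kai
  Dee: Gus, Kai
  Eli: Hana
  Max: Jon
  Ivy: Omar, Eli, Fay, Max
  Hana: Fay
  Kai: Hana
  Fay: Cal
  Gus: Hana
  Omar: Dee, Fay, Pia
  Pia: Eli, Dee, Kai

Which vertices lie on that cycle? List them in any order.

DFS with gray/black marking from Fay:
Fay gray
  Cal gray
    Eli gray
      Hana gray
        Hana→Fay: Fay is gray → back edge
Back edge closes the cycle Fay → Cal → Eli → Hana → Fay; its vertices are {Cal, Eli, Fay, Hana}.

Cal, Eli, Fay, Hana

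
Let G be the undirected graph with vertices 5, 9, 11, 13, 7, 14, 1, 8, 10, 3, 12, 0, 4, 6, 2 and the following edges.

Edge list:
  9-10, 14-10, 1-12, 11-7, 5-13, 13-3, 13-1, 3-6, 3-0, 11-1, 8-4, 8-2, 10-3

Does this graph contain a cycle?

DFS, tracking each vertex's parent; an edge to a visited non-parent vertex closes a cycle.
Start from 6:
visit 6 (parent –)
  visit 3 (parent 6)
    visit 10 (parent 3)
      visit 14 (parent 10)
        14–10: parent, skip
      10–3: parent, skip
      visit 9 (parent 10)
        9–10: parent, skip
    visit 13 (parent 3)
      visit 1 (parent 13)
        visit 12 (parent 1)
          12–1: parent, skip
        1–13: parent, skip
        visit 11 (parent 1)
          visit 7 (parent 11)
            7–11: parent, skip
          11–1: parent, skip
      visit 5 (parent 13)
        5–13: parent, skip
      13–3: parent, skip
    3–6: parent, skip
    visit 0 (parent 3)
      0–3: parent, skip
visit 8 (parent –)
  visit 4 (parent 8)
    4–8: parent, skip
  visit 2 (parent 8)
    2–8: parent, skip
No non-parent visited neighbor found — the graph is a forest.

No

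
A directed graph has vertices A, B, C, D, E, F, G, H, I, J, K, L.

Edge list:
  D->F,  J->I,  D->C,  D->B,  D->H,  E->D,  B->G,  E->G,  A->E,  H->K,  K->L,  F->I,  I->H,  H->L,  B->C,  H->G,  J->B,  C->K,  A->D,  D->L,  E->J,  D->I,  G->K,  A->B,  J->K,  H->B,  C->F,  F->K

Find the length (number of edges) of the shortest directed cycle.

5

For each vertex v, BFS finds the shortest path from v back to v.
The shortest such closed walk is H → B → C → F → I → H, length 5.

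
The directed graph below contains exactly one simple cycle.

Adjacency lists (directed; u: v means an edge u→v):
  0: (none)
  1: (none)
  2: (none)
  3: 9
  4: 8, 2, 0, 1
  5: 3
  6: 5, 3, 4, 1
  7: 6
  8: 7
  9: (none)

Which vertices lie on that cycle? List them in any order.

DFS with gray/black marking from 6:
6 gray
  5 gray
    3 gray
      9 gray
      9 black
    3 black
  5 black
  6→3: 3 black — skip
  4 gray
    8 gray
      7 gray
        7→6: 6 is gray → back edge
Back edge closes the cycle 6 → 4 → 8 → 7 → 6; its vertices are {4, 6, 7, 8}.

4, 6, 7, 8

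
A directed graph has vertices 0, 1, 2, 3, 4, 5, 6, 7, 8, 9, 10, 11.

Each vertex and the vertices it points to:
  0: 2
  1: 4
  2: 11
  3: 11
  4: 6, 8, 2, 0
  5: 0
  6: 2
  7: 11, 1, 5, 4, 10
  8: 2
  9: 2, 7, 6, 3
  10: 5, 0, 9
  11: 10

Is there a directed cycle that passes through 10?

Yes

10 is on a cycle iff 10 can reach itself via ≥1 edge.
10 → 9 → 7 → 10 — yes.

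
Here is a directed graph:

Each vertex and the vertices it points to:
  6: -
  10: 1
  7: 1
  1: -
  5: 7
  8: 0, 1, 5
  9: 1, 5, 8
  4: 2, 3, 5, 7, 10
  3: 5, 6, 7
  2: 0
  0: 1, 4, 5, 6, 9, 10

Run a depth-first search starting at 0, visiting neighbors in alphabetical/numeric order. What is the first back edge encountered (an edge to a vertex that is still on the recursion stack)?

DFS from 0 (visiting neighbors in alphabetical/numeric order); mark gray on enter, black on exit:
0 gray
  1 gray
  1 black
  4 gray
    2 gray
      2→0: 0 is gray → back edge
First back edge: 2 → 0.

2→0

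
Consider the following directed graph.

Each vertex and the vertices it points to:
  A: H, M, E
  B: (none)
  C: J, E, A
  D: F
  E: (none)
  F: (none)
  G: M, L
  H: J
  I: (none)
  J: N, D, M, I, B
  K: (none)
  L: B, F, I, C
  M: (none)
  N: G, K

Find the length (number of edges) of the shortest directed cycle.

5

For each vertex v, BFS finds the shortest path from v back to v.
The shortest such closed walk is C → J → N → G → L → C, length 5.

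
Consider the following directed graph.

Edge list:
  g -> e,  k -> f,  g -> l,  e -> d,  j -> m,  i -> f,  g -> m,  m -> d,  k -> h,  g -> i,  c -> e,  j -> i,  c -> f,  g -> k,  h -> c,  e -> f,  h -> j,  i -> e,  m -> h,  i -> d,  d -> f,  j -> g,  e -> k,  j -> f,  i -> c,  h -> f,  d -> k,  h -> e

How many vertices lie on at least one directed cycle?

9

A vertex is on a directed cycle iff it belongs to a strongly connected component of size ≥ 2 (or has a self-loop).
The vertices on cycles are {c, d, e, g, h, i, j, k, m} — 9 in total.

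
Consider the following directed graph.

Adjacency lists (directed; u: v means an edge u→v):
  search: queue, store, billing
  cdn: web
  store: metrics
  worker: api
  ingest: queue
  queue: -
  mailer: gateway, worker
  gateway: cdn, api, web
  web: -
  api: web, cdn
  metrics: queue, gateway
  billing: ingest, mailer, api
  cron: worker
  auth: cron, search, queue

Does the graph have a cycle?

No

DFS with white/gray/black marking, starting from cron:
cron gray
  worker gray
    api gray
      web gray
      web black
      cdn gray
        cdn→web: web black — skip
      cdn black
    api black
  worker black
cron black
search gray
  queue gray
  queue black
  store gray
    metrics gray
      metrics→queue: queue black — skip
      gateway gray
        gateway→cdn: cdn black — skip
        gateway→api: api black — skip
        gateway→web: web black — skip
      gateway black
    metrics black
  store black
  billing gray
    ingest gray
      ingest→queue: queue black — skip
    ingest black
    mailer gray
      mailer→gateway: gateway black — skip
      mailer→worker: worker black — skip
    mailer black
    billing→api: api black — skip
  billing black
search black
auth gray
  auth→cron: cron black — skip
  auth→search: search black — skip
  auth→queue: queue black — skip
auth black
Every edge goes to a white or black vertex — no back edge, so the graph is acyclic.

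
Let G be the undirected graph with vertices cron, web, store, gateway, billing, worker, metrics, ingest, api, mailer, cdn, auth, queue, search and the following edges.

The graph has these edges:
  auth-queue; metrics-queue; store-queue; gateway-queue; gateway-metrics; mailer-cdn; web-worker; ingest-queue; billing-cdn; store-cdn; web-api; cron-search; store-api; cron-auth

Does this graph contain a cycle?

Yes

DFS, tracking each vertex's parent; an edge to a visited non-parent vertex closes a cycle.
Start from cron:
visit cron (parent –)
  visit auth (parent cron)
    visit queue (parent auth)
      visit metrics (parent queue)
        visit gateway (parent metrics)
          gateway–queue: queue visited and ≠ parent → cycle
Cycle: queue – metrics – gateway – queue.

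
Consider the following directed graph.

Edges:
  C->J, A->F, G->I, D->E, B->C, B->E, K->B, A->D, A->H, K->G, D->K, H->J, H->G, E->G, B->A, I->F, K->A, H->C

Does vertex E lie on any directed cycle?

No

E lies on a cycle iff there is a path from E back to itself.
Exploring from E, it never reaches itself; equivalently, its strongly connected component is a singleton.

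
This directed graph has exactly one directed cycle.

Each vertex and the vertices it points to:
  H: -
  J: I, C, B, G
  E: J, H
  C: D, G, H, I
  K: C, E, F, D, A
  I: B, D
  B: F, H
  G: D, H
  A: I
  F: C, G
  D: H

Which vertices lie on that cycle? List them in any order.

B, C, F, I

DFS with gray/black marking from F:
F gray
  C gray
    D gray
      H gray
      H black
    D black
    G gray
      G→D: D black — skip
      G→H: H black — skip
    G black
    C→H: H black — skip
    I gray
      B gray
        B→F: F is gray → back edge
Back edge closes the cycle F → C → I → B → F; its vertices are {B, C, F, I}.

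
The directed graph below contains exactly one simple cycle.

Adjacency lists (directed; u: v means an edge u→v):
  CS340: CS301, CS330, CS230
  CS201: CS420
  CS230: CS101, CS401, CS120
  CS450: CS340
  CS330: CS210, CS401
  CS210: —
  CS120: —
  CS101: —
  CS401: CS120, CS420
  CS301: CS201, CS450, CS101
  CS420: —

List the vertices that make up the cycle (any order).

DFS with gray/black marking from CS340:
CS340 gray
  CS301 gray
    CS201 gray
      CS420 gray
      CS420 black
    CS201 black
    CS450 gray
      CS450→CS340: CS340 is gray → back edge
Back edge closes the cycle CS340 → CS301 → CS450 → CS340; its vertices are {CS301, CS340, CS450}.

CS301, CS340, CS450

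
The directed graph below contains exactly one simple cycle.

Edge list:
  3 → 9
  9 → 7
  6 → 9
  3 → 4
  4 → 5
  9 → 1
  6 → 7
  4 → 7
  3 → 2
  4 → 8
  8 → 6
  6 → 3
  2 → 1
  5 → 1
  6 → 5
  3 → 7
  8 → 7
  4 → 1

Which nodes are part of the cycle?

3, 4, 6, 8

DFS with gray/black marking from 6:
6 gray
  7 gray
  7 black
  9 gray
    1 gray
    1 black
    9→7: 7 black — skip
  9 black
  5 gray
    5→1: 1 black — skip
  5 black
  3 gray
    4 gray
      8 gray
        8→7: 7 black — skip
        8→6: 6 is gray → back edge
Back edge closes the cycle 6 → 3 → 4 → 8 → 6; its vertices are {3, 4, 6, 8}.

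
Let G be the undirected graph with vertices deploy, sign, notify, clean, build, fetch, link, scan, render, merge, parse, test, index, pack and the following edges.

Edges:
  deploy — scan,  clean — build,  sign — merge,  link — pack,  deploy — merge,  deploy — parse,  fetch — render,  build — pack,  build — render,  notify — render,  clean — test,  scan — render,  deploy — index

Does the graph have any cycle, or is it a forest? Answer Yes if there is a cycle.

DFS, tracking each vertex's parent; an edge to a visited non-parent vertex closes a cycle.
Start from test:
visit test (parent –)
  visit clean (parent test)
    visit build (parent clean)
      visit render (parent build)
        visit notify (parent render)
          notify–render: parent, skip
        visit scan (parent render)
          scan–render: parent, skip
          visit deploy (parent scan)
            visit merge (parent deploy)
              visit sign (parent merge)
                sign–merge: parent, skip
              merge–deploy: parent, skip
            visit parse (parent deploy)
              parse–deploy: parent, skip
            visit index (parent deploy)
              index–deploy: parent, skip
            deploy–scan: parent, skip
        render–build: parent, skip
        visit fetch (parent render)
          fetch–render: parent, skip
      build–clean: parent, skip
      visit pack (parent build)
        pack–build: parent, skip
        visit link (parent pack)
          link–pack: parent, skip
    clean–test: parent, skip
No non-parent visited neighbor found — the graph is a forest.

No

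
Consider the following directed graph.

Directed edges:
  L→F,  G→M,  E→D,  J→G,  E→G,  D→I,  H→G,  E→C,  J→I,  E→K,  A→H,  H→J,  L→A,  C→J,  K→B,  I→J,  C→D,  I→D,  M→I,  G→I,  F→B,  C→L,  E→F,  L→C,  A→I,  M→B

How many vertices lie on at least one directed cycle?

7

A vertex is on a directed cycle iff it belongs to a strongly connected component of size ≥ 2 (or has a self-loop).
The vertices on cycles are {C, D, G, I, J, L, M} — 7 in total.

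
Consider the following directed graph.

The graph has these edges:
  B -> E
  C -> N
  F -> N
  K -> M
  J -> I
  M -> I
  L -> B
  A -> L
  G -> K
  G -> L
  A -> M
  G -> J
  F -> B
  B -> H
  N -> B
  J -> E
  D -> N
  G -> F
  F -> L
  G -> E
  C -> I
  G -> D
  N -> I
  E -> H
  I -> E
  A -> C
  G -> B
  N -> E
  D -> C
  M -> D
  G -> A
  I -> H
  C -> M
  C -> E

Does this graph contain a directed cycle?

Yes

DFS with white/gray/black marking, starting from N:
N gray
  E gray
    H gray
    H black
  E black
  B gray
    B→H: H black — skip
    B→E: E black — skip
  B black
  I gray
    I→H: H black — skip
    I→E: E black — skip
  I black
N black
J gray
  J→I: I black — skip
  J→E: E black — skip
J black
C gray
  M gray
    M→I: I black — skip
    D gray
      D→C: C is gray → back edge
Back edge found, so a cycle exists: C → M → D → C.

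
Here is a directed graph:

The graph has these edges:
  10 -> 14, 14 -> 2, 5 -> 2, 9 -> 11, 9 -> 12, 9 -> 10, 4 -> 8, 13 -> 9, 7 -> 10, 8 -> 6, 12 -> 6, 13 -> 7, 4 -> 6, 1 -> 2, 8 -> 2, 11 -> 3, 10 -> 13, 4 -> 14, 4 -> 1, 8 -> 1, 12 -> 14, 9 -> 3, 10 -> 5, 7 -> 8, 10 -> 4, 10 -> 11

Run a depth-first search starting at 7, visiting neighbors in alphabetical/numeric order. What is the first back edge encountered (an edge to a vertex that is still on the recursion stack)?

DFS from 7 (visiting neighbors in alphabetical/numeric order); mark gray on enter, black on exit:
7 gray
  8 gray
    1 gray
      2 gray
      2 black
    1 black
    8→2: 2 black — skip
    6 gray
    6 black
  8 black
  10 gray
    4 gray
      4→1: 1 black — skip
      4→6: 6 black — skip
      4→8: 8 black — skip
      14 gray
        14→2: 2 black — skip
      14 black
    4 black
    5 gray
      5→2: 2 black — skip
    5 black
    11 gray
      3 gray
      3 black
    11 black
    13 gray
      13→7: 7 is gray → back edge
First back edge: 13 → 7.

13→7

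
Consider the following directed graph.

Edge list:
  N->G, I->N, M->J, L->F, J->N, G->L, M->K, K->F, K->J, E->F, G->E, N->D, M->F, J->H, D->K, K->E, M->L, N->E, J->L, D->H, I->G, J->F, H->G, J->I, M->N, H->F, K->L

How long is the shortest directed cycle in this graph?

4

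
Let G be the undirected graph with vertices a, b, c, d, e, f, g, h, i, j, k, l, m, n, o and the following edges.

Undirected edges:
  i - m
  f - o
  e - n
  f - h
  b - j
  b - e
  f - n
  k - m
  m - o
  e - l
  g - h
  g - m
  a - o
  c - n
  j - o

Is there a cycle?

DFS, tracking each vertex's parent; an edge to a visited non-parent vertex closes a cycle.
Start from e:
visit e (parent –)
  visit b (parent e)
    b–e: parent, skip
    visit j (parent b)
      visit o (parent j)
        visit f (parent o)
          visit h (parent f)
            visit g (parent h)
              visit m (parent g)
                m–g: parent, skip
                visit i (parent m)
                  i–m: parent, skip
                m–o: o visited and ≠ parent → cycle
Cycle: o – f – h – g – m – o.

Yes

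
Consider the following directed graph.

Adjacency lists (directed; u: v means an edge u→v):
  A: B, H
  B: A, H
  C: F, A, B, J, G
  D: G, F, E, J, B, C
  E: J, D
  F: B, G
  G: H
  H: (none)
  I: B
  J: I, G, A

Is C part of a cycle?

C lies on a cycle iff there is a path from C back to itself.
Exploring from C, it never reaches itself; equivalently, its strongly connected component is a singleton.

No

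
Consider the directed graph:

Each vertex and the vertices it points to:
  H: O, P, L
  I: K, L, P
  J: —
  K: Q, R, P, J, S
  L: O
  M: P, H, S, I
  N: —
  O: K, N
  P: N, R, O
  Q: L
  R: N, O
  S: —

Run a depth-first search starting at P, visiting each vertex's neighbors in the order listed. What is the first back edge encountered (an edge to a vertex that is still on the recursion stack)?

L->O

DFS from P (visiting each vertex's neighbors in the order listed); mark gray on enter, black on exit:
P gray
  N gray
  N black
  R gray
    R→N: N black — skip
    O gray
      K gray
        Q gray
          L gray
            L→O: O is gray → back edge
First back edge: L → O.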